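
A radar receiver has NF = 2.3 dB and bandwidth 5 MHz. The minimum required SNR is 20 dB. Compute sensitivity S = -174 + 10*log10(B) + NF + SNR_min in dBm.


10*log10(5000000.0) = 66.99
S = -174 + 66.99 + 2.3 + 20 = -84.7 dBm

-84.7 dBm


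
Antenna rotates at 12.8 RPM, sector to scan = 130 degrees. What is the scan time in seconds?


t = 130 / (12.8 * 360) * 60 = 1.69 s

1.69 s


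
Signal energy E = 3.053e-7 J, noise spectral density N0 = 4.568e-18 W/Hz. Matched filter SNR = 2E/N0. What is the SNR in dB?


SNR_lin = 2 * 3.053e-7 / 4.568e-18 = 1.337e11
SNR_dB = 10*log10(1.337e11) = 111.3 dB

111.3 dB


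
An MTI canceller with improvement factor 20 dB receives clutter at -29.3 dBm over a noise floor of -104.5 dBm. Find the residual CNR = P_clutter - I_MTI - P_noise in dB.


CNR = -29.3 - 20 - (-104.5) = 55.2 dB

55.2 dB


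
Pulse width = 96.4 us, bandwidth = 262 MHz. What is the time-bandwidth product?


TBP = 96.4 * 262 = 25256.8

25256.8


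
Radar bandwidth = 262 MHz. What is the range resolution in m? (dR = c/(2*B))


dR = 3e8 / (2 * 262000000.0) = 0.57 m

0.57 m


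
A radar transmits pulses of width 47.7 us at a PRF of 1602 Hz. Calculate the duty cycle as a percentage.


DC = 47.7e-6 * 1602 * 100 = 7.64%

7.64%


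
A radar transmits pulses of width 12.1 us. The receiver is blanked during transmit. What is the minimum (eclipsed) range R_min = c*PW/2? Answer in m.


R_min = 3e8 * 12.1e-6 / 2 = 1815.0 m

1815.0 m


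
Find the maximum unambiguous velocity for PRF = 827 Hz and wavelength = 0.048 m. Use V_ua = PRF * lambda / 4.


V_ua = 827 * 0.048 / 4 = 9.9 m/s

9.9 m/s


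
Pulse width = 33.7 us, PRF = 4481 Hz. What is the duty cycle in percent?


DC = 33.7e-6 * 4481 * 100 = 15.1%

15.1%


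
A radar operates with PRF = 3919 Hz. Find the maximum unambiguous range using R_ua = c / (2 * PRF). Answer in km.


R_ua = 3e8 / (2 * 3919) = 38275.1 m = 38.3 km

38.3 km


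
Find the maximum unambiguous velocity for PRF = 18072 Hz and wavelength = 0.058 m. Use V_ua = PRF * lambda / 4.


V_ua = 18072 * 0.058 / 4 = 262.0 m/s

262.0 m/s


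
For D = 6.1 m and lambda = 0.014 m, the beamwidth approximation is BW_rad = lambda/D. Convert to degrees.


BW_rad = 0.014 / 6.1 = 0.002295
BW_deg = 0.13 degrees

0.13 degrees


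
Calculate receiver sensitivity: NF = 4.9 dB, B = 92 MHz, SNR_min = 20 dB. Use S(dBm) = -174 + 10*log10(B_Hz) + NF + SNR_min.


10*log10(92000000.0) = 79.64
S = -174 + 79.64 + 4.9 + 20 = -69.5 dBm

-69.5 dBm


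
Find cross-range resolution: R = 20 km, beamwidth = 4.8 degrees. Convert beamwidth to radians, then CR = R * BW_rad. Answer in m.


BW_rad = 0.083775804
CR = 20000 * 0.083775804 = 1675.5 m

1675.5 m


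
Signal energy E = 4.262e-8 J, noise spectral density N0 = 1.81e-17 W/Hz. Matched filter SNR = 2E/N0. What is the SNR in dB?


SNR_lin = 2 * 4.262e-8 / 1.81e-17 = 4.709e9
SNR_dB = 10*log10(4.709e9) = 96.7 dB

96.7 dB


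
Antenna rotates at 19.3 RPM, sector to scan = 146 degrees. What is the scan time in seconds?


t = 146 / (19.3 * 360) * 60 = 1.26 s

1.26 s


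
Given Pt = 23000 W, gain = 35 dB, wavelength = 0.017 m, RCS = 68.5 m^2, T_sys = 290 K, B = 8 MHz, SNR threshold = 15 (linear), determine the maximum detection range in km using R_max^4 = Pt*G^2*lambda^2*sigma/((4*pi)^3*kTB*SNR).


G_lin = 10^(35/10) = 3162.27766
R^4 = 23000 * 3162.27766^2 * 0.017^2 * 68.5 / ((4*pi)^3 * 1.38e-23 * 290 * 8000000.0 * 15)
R^4 = 4.7778e18 m^4
R_max = (4.7778e18)^(1/4) = 46752.7 m = 46.8 km

46.8 km


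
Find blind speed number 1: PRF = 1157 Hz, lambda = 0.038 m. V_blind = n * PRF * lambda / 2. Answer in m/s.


V_blind = 1 * 1157 * 0.038 / 2 = 22.0 m/s

22.0 m/s


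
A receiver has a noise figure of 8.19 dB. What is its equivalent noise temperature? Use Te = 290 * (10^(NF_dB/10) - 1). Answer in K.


NF_lin = 10^(8.19/10) = 6.591739
Te = 290 * (6.591739 - 1) = 1621.6 K

1621.6 K


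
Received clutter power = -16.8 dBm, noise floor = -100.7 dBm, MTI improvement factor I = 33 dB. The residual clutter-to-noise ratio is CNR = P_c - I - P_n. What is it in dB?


CNR = -16.8 - 33 - (-100.7) = 50.9 dB

50.9 dB


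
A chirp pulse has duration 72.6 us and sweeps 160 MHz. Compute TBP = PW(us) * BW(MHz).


TBP = 72.6 * 160 = 11616.0

11616.0


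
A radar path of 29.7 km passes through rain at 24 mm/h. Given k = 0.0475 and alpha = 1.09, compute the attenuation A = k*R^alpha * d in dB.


gamma = 0.0475 * 24^1.09 = 1.517483 dB/km
A = 1.517483 * 29.7 = 45.07 dB

45.07 dB


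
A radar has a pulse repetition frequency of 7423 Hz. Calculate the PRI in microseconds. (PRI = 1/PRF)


PRI = 1/7423 = 0.0001347164 s = 134.7 us

134.7 us


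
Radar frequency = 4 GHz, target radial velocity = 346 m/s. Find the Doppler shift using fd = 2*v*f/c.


fd = 2 * 346 * 4000000000.0 / 3e8 = 9226.7 Hz

9226.7 Hz


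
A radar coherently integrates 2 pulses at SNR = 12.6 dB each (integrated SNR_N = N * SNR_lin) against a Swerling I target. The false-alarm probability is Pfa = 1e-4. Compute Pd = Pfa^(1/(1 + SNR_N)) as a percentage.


SNR_lin = 10^(12.6/10) = 18.19701
SNR_N = 2 * 18.19701 = 36.39402
1/(1 + SNR_N) = 1/37.39402 = 0.0267422
Pd = (1e-4)^0.0267422 = 0.78168
Pd = 78.2%

78.2%


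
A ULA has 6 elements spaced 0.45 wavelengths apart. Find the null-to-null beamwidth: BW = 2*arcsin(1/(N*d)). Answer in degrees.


1/(N*d) = 1/(6*0.45) = 0.37037
BW = 2*arcsin(0.37037) = 43.5 degrees

43.5 degrees


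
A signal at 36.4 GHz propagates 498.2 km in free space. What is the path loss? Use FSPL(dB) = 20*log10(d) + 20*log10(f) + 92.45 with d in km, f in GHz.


20*log10(498.2) = 53.95
20*log10(36.4) = 31.22
FSPL = 177.6 dB

177.6 dB


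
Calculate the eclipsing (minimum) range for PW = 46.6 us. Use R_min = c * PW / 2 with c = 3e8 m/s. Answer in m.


R_min = 3e8 * 46.6e-6 / 2 = 6990.0 m

6990.0 m


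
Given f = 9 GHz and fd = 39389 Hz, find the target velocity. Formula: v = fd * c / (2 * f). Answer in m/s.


v = 39389 * 3e8 / (2 * 9000000000.0) = 656.5 m/s

656.5 m/s


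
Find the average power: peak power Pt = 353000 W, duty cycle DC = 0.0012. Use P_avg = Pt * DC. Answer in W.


P_avg = 353000 * 0.0012 = 423.6 W

423.6 W


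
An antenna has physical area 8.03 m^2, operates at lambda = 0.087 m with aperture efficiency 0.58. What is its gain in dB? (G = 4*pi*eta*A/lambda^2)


G_linear = 4*pi*0.58*8.03/0.087^2 = 7732.41
G_dB = 10*log10(7732.41) = 38.9 dB

38.9 dB


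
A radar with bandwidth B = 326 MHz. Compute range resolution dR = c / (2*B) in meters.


dR = 3e8 / (2 * 326000000.0) = 0.46 m

0.46 m


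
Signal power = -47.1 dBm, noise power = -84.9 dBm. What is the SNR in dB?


SNR = -47.1 - (-84.9) = 37.8 dB

37.8 dB


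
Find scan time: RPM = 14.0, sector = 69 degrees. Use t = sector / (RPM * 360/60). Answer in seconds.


t = 69 / (14.0 * 360) * 60 = 0.82 s

0.82 s


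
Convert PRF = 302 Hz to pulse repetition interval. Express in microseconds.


PRI = 1/302 = 0.0033112583 s = 3311.3 us

3311.3 us


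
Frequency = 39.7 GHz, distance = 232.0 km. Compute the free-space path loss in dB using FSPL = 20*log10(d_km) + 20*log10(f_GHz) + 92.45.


20*log10(232.0) = 47.31
20*log10(39.7) = 31.98
FSPL = 171.7 dB

171.7 dB


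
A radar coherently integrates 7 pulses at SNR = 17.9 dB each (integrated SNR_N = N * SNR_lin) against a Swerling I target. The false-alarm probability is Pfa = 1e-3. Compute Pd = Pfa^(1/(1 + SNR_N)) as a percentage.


SNR_lin = 10^(17.9/10) = 61.6595
SNR_N = 7 * 61.6595 = 431.6165
1/(1 + SNR_N) = 1/432.6165 = 0.0023115
Pd = (1e-3)^0.0023115 = 0.98416
Pd = 98.4%

98.4%


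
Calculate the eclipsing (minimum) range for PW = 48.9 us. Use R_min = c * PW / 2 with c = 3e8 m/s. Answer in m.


R_min = 3e8 * 48.9e-6 / 2 = 7335.0 m

7335.0 m


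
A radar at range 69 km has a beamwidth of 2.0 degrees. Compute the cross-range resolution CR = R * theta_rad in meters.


BW_rad = 0.034906585
CR = 69000 * 0.034906585 = 2408.6 m

2408.6 m


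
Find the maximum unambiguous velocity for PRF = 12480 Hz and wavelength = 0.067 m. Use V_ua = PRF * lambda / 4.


V_ua = 12480 * 0.067 / 4 = 209.0 m/s

209.0 m/s


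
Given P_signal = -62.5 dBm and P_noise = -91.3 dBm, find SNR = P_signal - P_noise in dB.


SNR = -62.5 - (-91.3) = 28.8 dB

28.8 dB


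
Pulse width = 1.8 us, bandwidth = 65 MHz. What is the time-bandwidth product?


TBP = 1.8 * 65 = 117.0

117.0


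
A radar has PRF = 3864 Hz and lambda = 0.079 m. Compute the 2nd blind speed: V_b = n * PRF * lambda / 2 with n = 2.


V_blind = 2 * 3864 * 0.079 / 2 = 305.3 m/s

305.3 m/s


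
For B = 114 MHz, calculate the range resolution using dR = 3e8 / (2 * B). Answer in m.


dR = 3e8 / (2 * 114000000.0) = 1.32 m

1.32 m


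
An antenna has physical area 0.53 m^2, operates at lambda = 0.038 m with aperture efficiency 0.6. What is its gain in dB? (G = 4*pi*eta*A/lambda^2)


G_linear = 4*pi*0.6*0.53/0.038^2 = 2767.39
G_dB = 10*log10(2767.39) = 34.4 dB

34.4 dB


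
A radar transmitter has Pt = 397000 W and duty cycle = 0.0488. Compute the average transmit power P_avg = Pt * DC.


P_avg = 397000 * 0.0488 = 19373.6 W

19373.6 W


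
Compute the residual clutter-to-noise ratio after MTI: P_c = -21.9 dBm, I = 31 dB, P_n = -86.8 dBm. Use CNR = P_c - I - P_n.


CNR = -21.9 - 31 - (-86.8) = 33.9 dB

33.9 dB


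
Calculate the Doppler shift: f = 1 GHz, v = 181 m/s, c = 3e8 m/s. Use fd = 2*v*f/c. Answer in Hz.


fd = 2 * 181 * 1000000000.0 / 3e8 = 1206.7 Hz

1206.7 Hz


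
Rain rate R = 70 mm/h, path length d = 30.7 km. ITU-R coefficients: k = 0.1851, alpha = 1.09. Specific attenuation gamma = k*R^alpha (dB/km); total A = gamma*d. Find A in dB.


gamma = 0.1851 * 70^1.09 = 18.991676 dB/km
A = 18.991676 * 30.7 = 583.04 dB

583.04 dB


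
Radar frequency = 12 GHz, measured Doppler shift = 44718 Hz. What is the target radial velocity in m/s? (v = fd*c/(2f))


v = 44718 * 3e8 / (2 * 12000000000.0) = 559.0 m/s

559.0 m/s


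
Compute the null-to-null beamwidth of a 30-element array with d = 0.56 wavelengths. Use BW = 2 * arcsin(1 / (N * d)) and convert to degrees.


1/(N*d) = 1/(30*0.56) = 0.059524
BW = 2*arcsin(0.059524) = 6.8 degrees

6.8 degrees


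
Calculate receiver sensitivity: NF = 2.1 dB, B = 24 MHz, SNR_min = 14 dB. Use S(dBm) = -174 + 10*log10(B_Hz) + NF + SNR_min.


10*log10(24000000.0) = 73.8
S = -174 + 73.8 + 2.1 + 14 = -84.1 dBm

-84.1 dBm


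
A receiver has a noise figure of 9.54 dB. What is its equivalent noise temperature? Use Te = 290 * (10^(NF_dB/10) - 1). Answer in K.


NF_lin = 10^(9.54/10) = 8.994976
Te = 290 * (8.994976 - 1) = 2318.5 K

2318.5 K


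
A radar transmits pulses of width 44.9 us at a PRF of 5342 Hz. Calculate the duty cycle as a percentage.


DC = 44.9e-6 * 5342 * 100 = 23.99%

23.99%


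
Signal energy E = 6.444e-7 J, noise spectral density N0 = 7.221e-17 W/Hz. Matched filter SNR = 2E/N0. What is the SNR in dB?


SNR_lin = 2 * 6.444e-7 / 7.221e-17 = 1.785e10
SNR_dB = 10*log10(1.785e10) = 102.5 dB

102.5 dB


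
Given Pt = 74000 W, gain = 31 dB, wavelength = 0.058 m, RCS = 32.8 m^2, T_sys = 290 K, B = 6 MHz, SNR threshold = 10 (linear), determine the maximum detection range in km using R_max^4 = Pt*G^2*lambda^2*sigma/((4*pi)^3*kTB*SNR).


G_lin = 10^(31/10) = 1258.925412
R^4 = 74000 * 1258.925412^2 * 0.058^2 * 32.8 / ((4*pi)^3 * 1.38e-23 * 290 * 6000000.0 * 10)
R^4 = 2.71584e19 m^4
R_max = (2.71584e19)^(1/4) = 72189.8 m = 72.2 km

72.2 km


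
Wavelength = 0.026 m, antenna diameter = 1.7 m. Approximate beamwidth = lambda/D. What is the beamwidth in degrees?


BW_rad = 0.026 / 1.7 = 0.015294
BW_deg = 0.88 degrees

0.88 degrees


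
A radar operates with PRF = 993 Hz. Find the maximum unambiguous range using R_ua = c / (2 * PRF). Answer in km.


R_ua = 3e8 / (2 * 993) = 151057.4 m = 151.1 km

151.1 km


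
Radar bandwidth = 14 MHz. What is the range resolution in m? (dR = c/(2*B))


dR = 3e8 / (2 * 14000000.0) = 10.71 m

10.71 m


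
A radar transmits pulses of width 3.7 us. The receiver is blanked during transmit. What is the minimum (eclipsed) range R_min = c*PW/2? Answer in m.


R_min = 3e8 * 3.7e-6 / 2 = 555.0 m

555.0 m


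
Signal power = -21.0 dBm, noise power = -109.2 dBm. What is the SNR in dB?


SNR = -21.0 - (-109.2) = 88.2 dB

88.2 dB


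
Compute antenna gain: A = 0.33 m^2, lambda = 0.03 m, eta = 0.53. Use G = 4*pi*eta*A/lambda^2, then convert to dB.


G_linear = 4*pi*0.53*0.33/0.03^2 = 2442.06
G_dB = 10*log10(2442.06) = 33.9 dB

33.9 dB


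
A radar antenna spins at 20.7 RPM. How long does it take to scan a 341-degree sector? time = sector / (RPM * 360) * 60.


t = 341 / (20.7 * 360) * 60 = 2.75 s

2.75 s


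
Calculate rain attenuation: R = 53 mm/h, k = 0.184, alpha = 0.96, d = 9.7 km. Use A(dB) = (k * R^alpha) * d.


gamma = 0.184 * 53^0.96 = 8.319987 dB/km
A = 8.319987 * 9.7 = 80.7 dB

80.7 dB


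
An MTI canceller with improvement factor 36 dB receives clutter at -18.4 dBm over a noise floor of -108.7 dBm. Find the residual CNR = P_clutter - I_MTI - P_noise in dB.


CNR = -18.4 - 36 - (-108.7) = 54.3 dB

54.3 dB


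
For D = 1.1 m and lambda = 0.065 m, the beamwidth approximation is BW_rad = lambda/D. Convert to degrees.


BW_rad = 0.065 / 1.1 = 0.059091
BW_deg = 3.39 degrees

3.39 degrees


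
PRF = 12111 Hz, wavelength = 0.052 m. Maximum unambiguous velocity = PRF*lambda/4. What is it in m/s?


V_ua = 12111 * 0.052 / 4 = 157.4 m/s

157.4 m/s


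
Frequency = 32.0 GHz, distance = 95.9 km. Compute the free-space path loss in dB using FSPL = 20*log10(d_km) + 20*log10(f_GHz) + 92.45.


20*log10(95.9) = 39.64
20*log10(32.0) = 30.1
FSPL = 162.2 dB

162.2 dB


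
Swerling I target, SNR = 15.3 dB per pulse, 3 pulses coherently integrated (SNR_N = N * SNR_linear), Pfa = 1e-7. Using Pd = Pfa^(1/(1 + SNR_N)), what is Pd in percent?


SNR_lin = 10^(15.3/10) = 33.88442
SNR_N = 3 * 33.88442 = 101.65326
1/(1 + SNR_N) = 1/102.65326 = 0.0097415
Pd = (1e-7)^0.0097415 = 0.85469
Pd = 85.5%

85.5%


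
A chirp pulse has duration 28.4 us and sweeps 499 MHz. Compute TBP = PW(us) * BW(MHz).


TBP = 28.4 * 499 = 14171.6

14171.6


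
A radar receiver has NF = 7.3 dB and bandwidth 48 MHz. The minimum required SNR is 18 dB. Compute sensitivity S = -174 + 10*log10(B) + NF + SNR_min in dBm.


10*log10(48000000.0) = 76.81
S = -174 + 76.81 + 7.3 + 18 = -71.9 dBm

-71.9 dBm


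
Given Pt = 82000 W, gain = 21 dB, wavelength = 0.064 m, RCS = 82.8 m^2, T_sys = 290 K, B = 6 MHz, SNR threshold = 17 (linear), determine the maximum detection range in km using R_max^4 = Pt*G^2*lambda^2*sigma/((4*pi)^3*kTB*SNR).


G_lin = 10^(21/10) = 125.892541
R^4 = 82000 * 125.892541^2 * 0.064^2 * 82.8 / ((4*pi)^3 * 1.38e-23 * 290 * 6000000.0 * 17)
R^4 = 5.44123e17 m^4
R_max = (5.44123e17)^(1/4) = 27159.7 m = 27.2 km

27.2 km


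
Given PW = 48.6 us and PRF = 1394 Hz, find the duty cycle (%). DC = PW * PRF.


DC = 48.6e-6 * 1394 * 100 = 6.77%

6.77%


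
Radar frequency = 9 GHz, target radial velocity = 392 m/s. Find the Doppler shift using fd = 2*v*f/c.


fd = 2 * 392 * 9000000000.0 / 3e8 = 23520.0 Hz

23520.0 Hz


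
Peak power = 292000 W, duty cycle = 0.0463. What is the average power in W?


P_avg = 292000 * 0.0463 = 13519.6 W

13519.6 W


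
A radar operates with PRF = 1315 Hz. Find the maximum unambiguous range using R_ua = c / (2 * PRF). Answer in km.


R_ua = 3e8 / (2 * 1315) = 114068.4 m = 114.1 km

114.1 km


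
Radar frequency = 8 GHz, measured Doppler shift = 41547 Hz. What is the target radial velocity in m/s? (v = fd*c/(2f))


v = 41547 * 3e8 / (2 * 8000000000.0) = 779.0 m/s

779.0 m/s


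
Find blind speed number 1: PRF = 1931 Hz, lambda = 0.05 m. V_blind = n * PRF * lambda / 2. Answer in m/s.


V_blind = 1 * 1931 * 0.05 / 2 = 48.3 m/s

48.3 m/s


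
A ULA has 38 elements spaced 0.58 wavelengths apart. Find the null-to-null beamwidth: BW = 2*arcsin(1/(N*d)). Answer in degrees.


1/(N*d) = 1/(38*0.58) = 0.045372
BW = 2*arcsin(0.045372) = 5.2 degrees

5.2 degrees


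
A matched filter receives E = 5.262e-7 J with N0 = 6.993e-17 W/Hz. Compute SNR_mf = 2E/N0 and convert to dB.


SNR_lin = 2 * 5.262e-7 / 6.993e-17 = 1.505e10
SNR_dB = 10*log10(1.505e10) = 101.8 dB

101.8 dB


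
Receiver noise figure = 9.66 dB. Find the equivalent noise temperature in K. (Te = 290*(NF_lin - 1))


NF_lin = 10^(9.66/10) = 9.246982
Te = 290 * (9.246982 - 1) = 2391.6 K

2391.6 K


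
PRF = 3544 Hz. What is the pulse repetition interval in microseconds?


PRI = 1/3544 = 0.000282167 s = 282.2 us

282.2 us


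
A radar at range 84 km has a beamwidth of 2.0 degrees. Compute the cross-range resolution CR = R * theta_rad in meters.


BW_rad = 0.034906585
CR = 84000 * 0.034906585 = 2932.2 m

2932.2 m


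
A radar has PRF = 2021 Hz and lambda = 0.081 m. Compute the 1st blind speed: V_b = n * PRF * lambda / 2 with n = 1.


V_blind = 1 * 2021 * 0.081 / 2 = 81.9 m/s

81.9 m/s


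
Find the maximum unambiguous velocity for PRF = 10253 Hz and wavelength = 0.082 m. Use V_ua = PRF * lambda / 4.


V_ua = 10253 * 0.082 / 4 = 210.2 m/s

210.2 m/s


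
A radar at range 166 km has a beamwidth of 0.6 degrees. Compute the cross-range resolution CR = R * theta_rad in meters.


BW_rad = 0.010471976
CR = 166000 * 0.010471976 = 1738.3 m

1738.3 m


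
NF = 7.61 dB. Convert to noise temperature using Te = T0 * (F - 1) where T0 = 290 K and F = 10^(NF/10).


NF_lin = 10^(7.61/10) = 5.767665
Te = 290 * (5.767665 - 1) = 1382.6 K

1382.6 K


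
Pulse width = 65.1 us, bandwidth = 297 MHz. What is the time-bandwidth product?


TBP = 65.1 * 297 = 19334.7

19334.7


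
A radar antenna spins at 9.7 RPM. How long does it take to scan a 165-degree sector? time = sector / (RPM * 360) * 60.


t = 165 / (9.7 * 360) * 60 = 2.84 s

2.84 s


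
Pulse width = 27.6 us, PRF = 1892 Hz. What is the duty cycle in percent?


DC = 27.6e-6 * 1892 * 100 = 5.22%

5.22%


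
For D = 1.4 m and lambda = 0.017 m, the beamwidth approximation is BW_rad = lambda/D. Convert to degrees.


BW_rad = 0.017 / 1.4 = 0.012143
BW_deg = 0.7 degrees

0.7 degrees


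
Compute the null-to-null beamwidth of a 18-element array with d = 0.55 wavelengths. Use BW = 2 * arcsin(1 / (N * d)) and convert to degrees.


1/(N*d) = 1/(18*0.55) = 0.10101
BW = 2*arcsin(0.10101) = 11.6 degrees

11.6 degrees


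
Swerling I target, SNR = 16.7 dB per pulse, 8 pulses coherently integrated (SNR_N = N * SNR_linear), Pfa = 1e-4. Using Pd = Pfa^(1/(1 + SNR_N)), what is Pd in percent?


SNR_lin = 10^(16.7/10) = 46.77351
SNR_N = 8 * 46.77351 = 374.18808
1/(1 + SNR_N) = 1/375.18808 = 0.0026653
Pd = (1e-4)^0.0026653 = 0.97575
Pd = 97.6%

97.6%


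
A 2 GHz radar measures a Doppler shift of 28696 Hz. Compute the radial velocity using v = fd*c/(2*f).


v = 28696 * 3e8 / (2 * 2000000000.0) = 2152.2 m/s

2152.2 m/s


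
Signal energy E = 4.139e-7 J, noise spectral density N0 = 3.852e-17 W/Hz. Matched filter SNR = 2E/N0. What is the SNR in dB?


SNR_lin = 2 * 4.139e-7 / 3.852e-17 = 2.149e10
SNR_dB = 10*log10(2.149e10) = 103.3 dB

103.3 dB


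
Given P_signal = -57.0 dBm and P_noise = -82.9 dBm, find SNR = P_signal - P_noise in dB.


SNR = -57.0 - (-82.9) = 25.9 dB

25.9 dB


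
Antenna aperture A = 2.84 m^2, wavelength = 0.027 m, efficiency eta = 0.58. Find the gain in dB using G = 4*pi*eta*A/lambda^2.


G_linear = 4*pi*0.58*2.84/0.027^2 = 28394.14
G_dB = 10*log10(28394.14) = 44.5 dB

44.5 dB


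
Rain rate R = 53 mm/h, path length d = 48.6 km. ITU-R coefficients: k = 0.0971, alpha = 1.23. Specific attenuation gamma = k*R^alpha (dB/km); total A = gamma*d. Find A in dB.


gamma = 0.0971 * 53^1.23 = 12.825625 dB/km
A = 12.825625 * 48.6 = 623.33 dB

623.33 dB


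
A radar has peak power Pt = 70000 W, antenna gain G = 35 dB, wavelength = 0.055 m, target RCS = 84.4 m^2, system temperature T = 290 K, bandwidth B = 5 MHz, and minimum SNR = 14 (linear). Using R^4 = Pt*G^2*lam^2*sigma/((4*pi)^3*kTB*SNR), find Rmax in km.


G_lin = 10^(35/10) = 3162.27766
R^4 = 70000 * 3162.27766^2 * 0.055^2 * 84.4 / ((4*pi)^3 * 1.38e-23 * 290 * 5000000.0 * 14)
R^4 = 3.21485e20 m^4
R_max = (3.21485e20)^(1/4) = 133903.0 m = 133.9 km

133.9 km


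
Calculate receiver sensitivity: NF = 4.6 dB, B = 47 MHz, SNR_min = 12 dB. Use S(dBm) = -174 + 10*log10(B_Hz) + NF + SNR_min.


10*log10(47000000.0) = 76.72
S = -174 + 76.72 + 4.6 + 12 = -80.7 dBm

-80.7 dBm


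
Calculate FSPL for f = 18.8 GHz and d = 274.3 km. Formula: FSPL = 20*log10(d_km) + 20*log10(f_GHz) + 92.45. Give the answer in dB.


20*log10(274.3) = 48.76
20*log10(18.8) = 25.48
FSPL = 166.7 dB

166.7 dB


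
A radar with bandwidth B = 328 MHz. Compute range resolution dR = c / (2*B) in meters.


dR = 3e8 / (2 * 328000000.0) = 0.46 m

0.46 m


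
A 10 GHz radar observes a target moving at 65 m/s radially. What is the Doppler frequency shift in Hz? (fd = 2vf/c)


fd = 2 * 65 * 10000000000.0 / 3e8 = 4333.3 Hz

4333.3 Hz


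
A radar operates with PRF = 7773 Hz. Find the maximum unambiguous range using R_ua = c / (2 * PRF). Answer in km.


R_ua = 3e8 / (2 * 7773) = 19297.6 m = 19.3 km

19.3 km


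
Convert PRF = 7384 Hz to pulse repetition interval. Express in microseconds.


PRI = 1/7384 = 0.000135428 s = 135.4 us

135.4 us


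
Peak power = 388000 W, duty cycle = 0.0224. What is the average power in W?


P_avg = 388000 * 0.0224 = 8691.2 W

8691.2 W


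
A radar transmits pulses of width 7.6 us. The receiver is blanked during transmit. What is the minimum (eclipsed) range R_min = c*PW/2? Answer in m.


R_min = 3e8 * 7.6e-6 / 2 = 1140.0 m

1140.0 m


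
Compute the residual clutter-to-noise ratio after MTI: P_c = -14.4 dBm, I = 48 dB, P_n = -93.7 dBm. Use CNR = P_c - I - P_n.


CNR = -14.4 - 48 - (-93.7) = 31.3 dB

31.3 dB


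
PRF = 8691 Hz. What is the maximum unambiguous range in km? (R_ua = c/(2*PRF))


R_ua = 3e8 / (2 * 8691) = 17259.2 m = 17.3 km

17.3 km


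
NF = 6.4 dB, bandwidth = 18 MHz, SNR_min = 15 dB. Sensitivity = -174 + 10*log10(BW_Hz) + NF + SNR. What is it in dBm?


10*log10(18000000.0) = 72.55
S = -174 + 72.55 + 6.4 + 15 = -80.0 dBm

-80.0 dBm


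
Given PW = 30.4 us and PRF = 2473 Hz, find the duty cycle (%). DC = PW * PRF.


DC = 30.4e-6 * 2473 * 100 = 7.52%

7.52%


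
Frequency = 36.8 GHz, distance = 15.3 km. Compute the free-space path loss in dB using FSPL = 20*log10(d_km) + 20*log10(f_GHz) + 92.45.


20*log10(15.3) = 23.69
20*log10(36.8) = 31.32
FSPL = 147.5 dB

147.5 dB


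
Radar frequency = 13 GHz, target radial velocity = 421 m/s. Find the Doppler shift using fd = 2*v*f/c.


fd = 2 * 421 * 13000000000.0 / 3e8 = 36486.7 Hz

36486.7 Hz


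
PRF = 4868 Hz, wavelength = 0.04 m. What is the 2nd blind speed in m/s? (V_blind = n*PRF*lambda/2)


V_blind = 2 * 4868 * 0.04 / 2 = 194.7 m/s

194.7 m/s


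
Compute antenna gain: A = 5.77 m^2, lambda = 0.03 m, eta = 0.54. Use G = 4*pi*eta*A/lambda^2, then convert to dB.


G_linear = 4*pi*0.54*5.77/0.03^2 = 43504.78
G_dB = 10*log10(43504.78) = 46.4 dB

46.4 dB


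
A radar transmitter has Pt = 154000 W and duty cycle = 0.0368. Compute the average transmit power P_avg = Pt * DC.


P_avg = 154000 * 0.0368 = 5667.2 W

5667.2 W


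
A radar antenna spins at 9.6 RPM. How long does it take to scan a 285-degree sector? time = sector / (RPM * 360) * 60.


t = 285 / (9.6 * 360) * 60 = 4.95 s

4.95 s


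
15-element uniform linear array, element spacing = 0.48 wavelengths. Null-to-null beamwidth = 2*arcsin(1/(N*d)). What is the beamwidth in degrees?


1/(N*d) = 1/(15*0.48) = 0.138889
BW = 2*arcsin(0.138889) = 16.0 degrees

16.0 degrees


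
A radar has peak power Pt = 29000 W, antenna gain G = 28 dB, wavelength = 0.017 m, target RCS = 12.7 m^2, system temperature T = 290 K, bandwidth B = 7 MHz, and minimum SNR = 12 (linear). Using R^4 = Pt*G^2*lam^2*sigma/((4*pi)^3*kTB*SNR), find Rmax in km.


G_lin = 10^(28/10) = 630.957344
R^4 = 29000 * 630.957344^2 * 0.017^2 * 12.7 / ((4*pi)^3 * 1.38e-23 * 290 * 7000000.0 * 12)
R^4 = 6.35205e16 m^4
R_max = (6.35205e16)^(1/4) = 15875.5 m = 15.9 km

15.9 km


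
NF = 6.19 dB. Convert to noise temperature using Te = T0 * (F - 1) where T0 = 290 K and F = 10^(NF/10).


NF_lin = 10^(6.19/10) = 4.159106
Te = 290 * (4.159106 - 1) = 916.1 K

916.1 K


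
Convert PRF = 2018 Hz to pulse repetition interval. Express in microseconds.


PRI = 1/2018 = 0.0004955401 s = 495.5 us

495.5 us


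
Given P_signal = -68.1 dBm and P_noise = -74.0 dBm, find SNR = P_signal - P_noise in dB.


SNR = -68.1 - (-74.0) = 5.9 dB

5.9 dB


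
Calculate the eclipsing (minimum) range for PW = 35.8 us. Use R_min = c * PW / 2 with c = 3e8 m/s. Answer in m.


R_min = 3e8 * 35.8e-6 / 2 = 5370.0 m

5370.0 m


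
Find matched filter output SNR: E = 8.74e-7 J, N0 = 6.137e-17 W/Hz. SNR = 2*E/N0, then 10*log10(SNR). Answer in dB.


SNR_lin = 2 * 8.74e-7 / 6.137e-17 = 2.848e10
SNR_dB = 10*log10(2.848e10) = 104.5 dB

104.5 dB


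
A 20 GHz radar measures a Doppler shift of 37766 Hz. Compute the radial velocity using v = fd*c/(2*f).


v = 37766 * 3e8 / (2 * 20000000000.0) = 283.2 m/s

283.2 m/s


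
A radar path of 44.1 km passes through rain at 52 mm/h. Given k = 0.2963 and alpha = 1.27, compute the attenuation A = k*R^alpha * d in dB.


gamma = 0.2963 * 52^1.27 = 44.777093 dB/km
A = 44.777093 * 44.1 = 1974.67 dB

1974.67 dB


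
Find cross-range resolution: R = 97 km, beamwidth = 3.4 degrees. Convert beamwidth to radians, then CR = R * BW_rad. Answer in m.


BW_rad = 0.059341195
CR = 97000 * 0.059341195 = 5756.1 m

5756.1 m


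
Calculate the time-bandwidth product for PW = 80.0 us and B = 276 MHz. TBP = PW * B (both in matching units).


TBP = 80.0 * 276 = 22080.0

22080.0


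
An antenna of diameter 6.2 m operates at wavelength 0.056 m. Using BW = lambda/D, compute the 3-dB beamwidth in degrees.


BW_rad = 0.056 / 6.2 = 0.009032
BW_deg = 0.52 degrees

0.52 degrees


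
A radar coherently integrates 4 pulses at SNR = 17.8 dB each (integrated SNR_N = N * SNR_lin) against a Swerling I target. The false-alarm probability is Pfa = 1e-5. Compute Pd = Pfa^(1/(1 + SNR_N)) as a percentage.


SNR_lin = 10^(17.8/10) = 60.25596
SNR_N = 4 * 60.25596 = 241.02384
1/(1 + SNR_N) = 1/242.02384 = 0.0041318
Pd = (1e-5)^0.0041318 = 0.95354
Pd = 95.4%

95.4%


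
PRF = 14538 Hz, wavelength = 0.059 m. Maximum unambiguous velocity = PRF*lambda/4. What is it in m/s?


V_ua = 14538 * 0.059 / 4 = 214.4 m/s

214.4 m/s


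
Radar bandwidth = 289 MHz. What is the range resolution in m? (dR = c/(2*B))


dR = 3e8 / (2 * 289000000.0) = 0.52 m

0.52 m


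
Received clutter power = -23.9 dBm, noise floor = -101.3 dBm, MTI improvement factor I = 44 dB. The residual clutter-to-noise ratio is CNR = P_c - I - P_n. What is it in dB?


CNR = -23.9 - 44 - (-101.3) = 33.4 dB

33.4 dB


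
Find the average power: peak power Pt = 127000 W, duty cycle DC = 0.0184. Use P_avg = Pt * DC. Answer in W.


P_avg = 127000 * 0.0184 = 2336.8 W

2336.8 W


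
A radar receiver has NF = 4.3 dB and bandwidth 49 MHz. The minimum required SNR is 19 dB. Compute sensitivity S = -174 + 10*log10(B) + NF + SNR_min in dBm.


10*log10(49000000.0) = 76.9
S = -174 + 76.9 + 4.3 + 19 = -73.8 dBm

-73.8 dBm


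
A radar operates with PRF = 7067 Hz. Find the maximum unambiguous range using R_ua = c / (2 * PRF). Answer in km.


R_ua = 3e8 / (2 * 7067) = 21225.4 m = 21.2 km

21.2 km


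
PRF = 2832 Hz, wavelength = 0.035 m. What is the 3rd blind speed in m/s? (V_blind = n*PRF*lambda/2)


V_blind = 3 * 2832 * 0.035 / 2 = 148.7 m/s

148.7 m/s


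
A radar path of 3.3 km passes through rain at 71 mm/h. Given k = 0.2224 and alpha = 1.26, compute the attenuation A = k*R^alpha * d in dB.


gamma = 0.2224 * 71^1.26 = 47.832194 dB/km
A = 47.832194 * 3.3 = 157.85 dB

157.85 dB


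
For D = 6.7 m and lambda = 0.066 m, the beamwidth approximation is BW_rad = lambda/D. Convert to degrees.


BW_rad = 0.066 / 6.7 = 0.009851
BW_deg = 0.56 degrees

0.56 degrees


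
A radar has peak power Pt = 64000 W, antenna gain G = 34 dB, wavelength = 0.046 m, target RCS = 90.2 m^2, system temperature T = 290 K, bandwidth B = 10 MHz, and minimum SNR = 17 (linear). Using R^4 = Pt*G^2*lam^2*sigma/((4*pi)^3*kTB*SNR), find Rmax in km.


G_lin = 10^(34/10) = 2511.886432
R^4 = 64000 * 2511.886432^2 * 0.046^2 * 90.2 / ((4*pi)^3 * 1.38e-23 * 290 * 10000000.0 * 17)
R^4 = 5.70882e19 m^4
R_max = (5.70882e19)^(1/4) = 86923.4 m = 86.9 km

86.9 km


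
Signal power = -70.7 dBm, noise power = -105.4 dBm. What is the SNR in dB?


SNR = -70.7 - (-105.4) = 34.7 dB

34.7 dB


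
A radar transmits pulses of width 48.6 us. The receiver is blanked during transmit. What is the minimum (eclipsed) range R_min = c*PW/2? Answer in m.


R_min = 3e8 * 48.6e-6 / 2 = 7290.0 m

7290.0 m


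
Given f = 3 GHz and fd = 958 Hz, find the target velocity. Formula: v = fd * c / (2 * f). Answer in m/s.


v = 958 * 3e8 / (2 * 3000000000.0) = 47.9 m/s

47.9 m/s


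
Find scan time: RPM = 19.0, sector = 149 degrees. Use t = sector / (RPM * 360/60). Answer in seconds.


t = 149 / (19.0 * 360) * 60 = 1.31 s

1.31 s


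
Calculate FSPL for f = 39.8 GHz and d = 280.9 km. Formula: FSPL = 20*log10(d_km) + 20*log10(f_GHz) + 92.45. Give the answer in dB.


20*log10(280.9) = 48.97
20*log10(39.8) = 32.0
FSPL = 173.4 dB

173.4 dB


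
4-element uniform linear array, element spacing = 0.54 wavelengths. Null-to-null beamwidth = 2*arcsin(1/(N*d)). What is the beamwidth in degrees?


1/(N*d) = 1/(4*0.54) = 0.462963
BW = 2*arcsin(0.462963) = 55.2 degrees

55.2 degrees


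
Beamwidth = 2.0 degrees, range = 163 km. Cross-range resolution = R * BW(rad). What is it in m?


BW_rad = 0.034906585
CR = 163000 * 0.034906585 = 5689.8 m

5689.8 m


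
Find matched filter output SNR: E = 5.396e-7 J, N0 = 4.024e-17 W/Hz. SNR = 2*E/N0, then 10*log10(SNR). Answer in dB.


SNR_lin = 2 * 5.396e-7 / 4.024e-17 = 2.682e10
SNR_dB = 10*log10(2.682e10) = 104.3 dB

104.3 dB


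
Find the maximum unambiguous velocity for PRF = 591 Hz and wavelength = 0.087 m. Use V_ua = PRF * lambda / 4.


V_ua = 591 * 0.087 / 4 = 12.9 m/s

12.9 m/s


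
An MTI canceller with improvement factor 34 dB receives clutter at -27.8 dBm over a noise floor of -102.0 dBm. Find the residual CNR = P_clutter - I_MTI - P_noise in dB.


CNR = -27.8 - 34 - (-102.0) = 40.2 dB

40.2 dB


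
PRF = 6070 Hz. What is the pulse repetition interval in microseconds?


PRI = 1/6070 = 0.0001647446 s = 164.7 us

164.7 us


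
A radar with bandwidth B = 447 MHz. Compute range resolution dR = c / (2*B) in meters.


dR = 3e8 / (2 * 447000000.0) = 0.34 m

0.34 m


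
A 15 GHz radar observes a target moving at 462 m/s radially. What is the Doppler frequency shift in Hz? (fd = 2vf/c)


fd = 2 * 462 * 15000000000.0 / 3e8 = 46200.0 Hz

46200.0 Hz


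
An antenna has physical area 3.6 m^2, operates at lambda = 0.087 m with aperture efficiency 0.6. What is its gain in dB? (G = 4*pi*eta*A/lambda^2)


G_linear = 4*pi*0.6*3.6/0.087^2 = 3586.12
G_dB = 10*log10(3586.12) = 35.5 dB

35.5 dB


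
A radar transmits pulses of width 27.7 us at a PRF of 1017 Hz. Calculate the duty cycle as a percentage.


DC = 27.7e-6 * 1017 * 100 = 2.82%

2.82%


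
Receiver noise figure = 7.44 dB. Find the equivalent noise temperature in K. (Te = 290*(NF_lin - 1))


NF_lin = 10^(7.44/10) = 5.546257
Te = 290 * (5.546257 - 1) = 1318.4 K

1318.4 K


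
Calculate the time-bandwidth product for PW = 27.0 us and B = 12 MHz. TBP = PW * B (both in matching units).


TBP = 27.0 * 12 = 324.0

324.0


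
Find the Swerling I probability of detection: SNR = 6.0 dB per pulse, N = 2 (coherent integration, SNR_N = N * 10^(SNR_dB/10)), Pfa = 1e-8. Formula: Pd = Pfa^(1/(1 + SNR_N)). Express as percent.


SNR_lin = 10^(6.0/10) = 3.98107
SNR_N = 2 * 3.98107 = 7.96214
1/(1 + SNR_N) = 1/8.96214 = 0.1115805
Pd = (1e-8)^0.1115805 = 0.12804
Pd = 12.8%

12.8%


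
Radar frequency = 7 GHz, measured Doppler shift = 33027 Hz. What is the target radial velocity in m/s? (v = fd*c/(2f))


v = 33027 * 3e8 / (2 * 7000000000.0) = 707.7 m/s

707.7 m/s


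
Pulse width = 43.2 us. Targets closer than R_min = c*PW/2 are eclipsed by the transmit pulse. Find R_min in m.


R_min = 3e8 * 43.2e-6 / 2 = 6480.0 m

6480.0 m


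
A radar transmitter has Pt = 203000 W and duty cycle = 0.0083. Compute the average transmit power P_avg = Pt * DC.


P_avg = 203000 * 0.0083 = 1684.9 W

1684.9 W


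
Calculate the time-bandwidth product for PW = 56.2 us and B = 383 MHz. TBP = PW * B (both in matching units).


TBP = 56.2 * 383 = 21524.6

21524.6


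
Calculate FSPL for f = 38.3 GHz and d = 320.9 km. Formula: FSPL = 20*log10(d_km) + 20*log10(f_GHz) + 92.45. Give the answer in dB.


20*log10(320.9) = 50.13
20*log10(38.3) = 31.66
FSPL = 174.2 dB

174.2 dB


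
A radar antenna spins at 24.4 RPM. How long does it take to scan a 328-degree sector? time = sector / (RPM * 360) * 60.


t = 328 / (24.4 * 360) * 60 = 2.24 s

2.24 s


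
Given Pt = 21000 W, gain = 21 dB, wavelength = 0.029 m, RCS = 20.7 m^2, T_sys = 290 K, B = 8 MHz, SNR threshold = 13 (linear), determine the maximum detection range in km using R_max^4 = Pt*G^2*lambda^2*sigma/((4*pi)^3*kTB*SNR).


G_lin = 10^(21/10) = 125.892541
R^4 = 21000 * 125.892541^2 * 0.029^2 * 20.7 / ((4*pi)^3 * 1.38e-23 * 290 * 8000000.0 * 13)
R^4 = 7.01529e15 m^4
R_max = (7.01529e15)^(1/4) = 9151.9 m = 9.2 km

9.2 km


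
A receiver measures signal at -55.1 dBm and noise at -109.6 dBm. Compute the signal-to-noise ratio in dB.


SNR = -55.1 - (-109.6) = 54.5 dB

54.5 dB


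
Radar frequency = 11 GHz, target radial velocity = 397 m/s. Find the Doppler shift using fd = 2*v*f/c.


fd = 2 * 397 * 11000000000.0 / 3e8 = 29113.3 Hz

29113.3 Hz


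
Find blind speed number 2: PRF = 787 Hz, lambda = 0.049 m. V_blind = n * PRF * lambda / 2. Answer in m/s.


V_blind = 2 * 787 * 0.049 / 2 = 38.6 m/s

38.6 m/s


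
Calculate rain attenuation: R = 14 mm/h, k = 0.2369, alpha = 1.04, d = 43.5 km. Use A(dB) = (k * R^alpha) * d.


gamma = 0.2369 * 14^1.04 = 3.685855 dB/km
A = 3.685855 * 43.5 = 160.33 dB

160.33 dB


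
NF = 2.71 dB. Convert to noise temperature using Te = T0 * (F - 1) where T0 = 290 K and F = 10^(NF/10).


NF_lin = 10^(2.71/10) = 1.86638
Te = 290 * (1.86638 - 1) = 251.3 K

251.3 K


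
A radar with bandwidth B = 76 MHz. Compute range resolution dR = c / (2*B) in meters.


dR = 3e8 / (2 * 76000000.0) = 1.97 m

1.97 m


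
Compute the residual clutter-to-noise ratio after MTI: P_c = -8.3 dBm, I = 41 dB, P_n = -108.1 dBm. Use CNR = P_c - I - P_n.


CNR = -8.3 - 41 - (-108.1) = 58.8 dB

58.8 dB


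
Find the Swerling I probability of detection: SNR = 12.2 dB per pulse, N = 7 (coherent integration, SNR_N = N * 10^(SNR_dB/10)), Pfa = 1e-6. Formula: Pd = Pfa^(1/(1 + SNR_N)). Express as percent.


SNR_lin = 10^(12.2/10) = 16.59587
SNR_N = 7 * 16.59587 = 116.17109
1/(1 + SNR_N) = 1/117.17109 = 0.0085345
Pd = (1e-6)^0.0085345 = 0.88878
Pd = 88.9%

88.9%


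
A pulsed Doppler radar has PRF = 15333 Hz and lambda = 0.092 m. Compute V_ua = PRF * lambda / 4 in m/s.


V_ua = 15333 * 0.092 / 4 = 352.7 m/s

352.7 m/s


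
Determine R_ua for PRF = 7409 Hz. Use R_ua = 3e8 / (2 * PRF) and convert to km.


R_ua = 3e8 / (2 * 7409) = 20245.6 m = 20.2 km

20.2 km


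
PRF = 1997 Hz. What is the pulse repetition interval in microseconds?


PRI = 1/1997 = 0.0005007511 s = 500.8 us

500.8 us


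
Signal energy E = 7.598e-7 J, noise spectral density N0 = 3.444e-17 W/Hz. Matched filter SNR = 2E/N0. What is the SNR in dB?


SNR_lin = 2 * 7.598e-7 / 3.444e-17 = 4.412e10
SNR_dB = 10*log10(4.412e10) = 106.4 dB

106.4 dB


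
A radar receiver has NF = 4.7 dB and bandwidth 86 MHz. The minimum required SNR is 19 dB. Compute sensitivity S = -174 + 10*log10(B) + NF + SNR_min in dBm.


10*log10(86000000.0) = 79.34
S = -174 + 79.34 + 4.7 + 19 = -71.0 dBm

-71.0 dBm


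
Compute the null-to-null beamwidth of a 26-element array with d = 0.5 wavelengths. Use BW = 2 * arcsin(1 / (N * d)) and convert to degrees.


1/(N*d) = 1/(26*0.5) = 0.076923
BW = 2*arcsin(0.076923) = 8.8 degrees

8.8 degrees


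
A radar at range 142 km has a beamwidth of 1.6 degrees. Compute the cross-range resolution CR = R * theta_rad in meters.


BW_rad = 0.027925268
CR = 142000 * 0.027925268 = 3965.4 m

3965.4 m


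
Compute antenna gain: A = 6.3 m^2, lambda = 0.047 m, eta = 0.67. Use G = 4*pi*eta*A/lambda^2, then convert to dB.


G_linear = 4*pi*0.67*6.3/0.047^2 = 24012.06
G_dB = 10*log10(24012.06) = 43.8 dB

43.8 dB


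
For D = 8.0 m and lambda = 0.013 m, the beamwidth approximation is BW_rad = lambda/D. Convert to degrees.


BW_rad = 0.013 / 8.0 = 0.001625
BW_deg = 0.09 degrees

0.09 degrees


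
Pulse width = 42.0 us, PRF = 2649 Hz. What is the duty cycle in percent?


DC = 42.0e-6 * 2649 * 100 = 11.13%

11.13%


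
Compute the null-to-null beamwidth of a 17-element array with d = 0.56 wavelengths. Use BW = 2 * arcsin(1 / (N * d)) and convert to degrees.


1/(N*d) = 1/(17*0.56) = 0.105042
BW = 2*arcsin(0.105042) = 12.1 degrees

12.1 degrees


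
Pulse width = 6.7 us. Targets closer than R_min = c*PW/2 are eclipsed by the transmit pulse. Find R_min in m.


R_min = 3e8 * 6.7e-6 / 2 = 1005.0 m

1005.0 m


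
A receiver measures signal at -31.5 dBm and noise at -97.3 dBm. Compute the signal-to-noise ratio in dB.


SNR = -31.5 - (-97.3) = 65.8 dB

65.8 dB


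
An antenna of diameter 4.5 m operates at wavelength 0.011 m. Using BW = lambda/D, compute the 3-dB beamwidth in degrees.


BW_rad = 0.011 / 4.5 = 0.002444
BW_deg = 0.14 degrees

0.14 degrees


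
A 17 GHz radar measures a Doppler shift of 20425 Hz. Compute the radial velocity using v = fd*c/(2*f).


v = 20425 * 3e8 / (2 * 17000000000.0) = 180.2 m/s

180.2 m/s


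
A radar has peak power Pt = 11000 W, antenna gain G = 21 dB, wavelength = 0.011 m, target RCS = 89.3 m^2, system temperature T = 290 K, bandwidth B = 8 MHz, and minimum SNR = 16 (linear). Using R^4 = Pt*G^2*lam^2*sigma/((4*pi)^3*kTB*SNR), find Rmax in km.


G_lin = 10^(21/10) = 125.892541
R^4 = 11000 * 125.892541^2 * 0.011^2 * 89.3 / ((4*pi)^3 * 1.38e-23 * 290 * 8000000.0 * 16)
R^4 = 1.85316e15 m^4
R_max = (1.85316e15)^(1/4) = 6561.1 m = 6.6 km

6.6 km


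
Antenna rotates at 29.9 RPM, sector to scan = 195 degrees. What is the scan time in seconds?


t = 195 / (29.9 * 360) * 60 = 1.09 s

1.09 s


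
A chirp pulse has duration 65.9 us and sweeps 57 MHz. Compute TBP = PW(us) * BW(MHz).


TBP = 65.9 * 57 = 3756.3

3756.3


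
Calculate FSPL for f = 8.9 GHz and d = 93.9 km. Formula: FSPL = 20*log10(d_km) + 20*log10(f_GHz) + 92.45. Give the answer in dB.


20*log10(93.9) = 39.45
20*log10(8.9) = 18.99
FSPL = 150.9 dB

150.9 dB


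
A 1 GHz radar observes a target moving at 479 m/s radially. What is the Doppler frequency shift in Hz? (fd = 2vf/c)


fd = 2 * 479 * 1000000000.0 / 3e8 = 3193.3 Hz

3193.3 Hz


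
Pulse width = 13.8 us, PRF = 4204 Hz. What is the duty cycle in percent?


DC = 13.8e-6 * 4204 * 100 = 5.8%

5.8%
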